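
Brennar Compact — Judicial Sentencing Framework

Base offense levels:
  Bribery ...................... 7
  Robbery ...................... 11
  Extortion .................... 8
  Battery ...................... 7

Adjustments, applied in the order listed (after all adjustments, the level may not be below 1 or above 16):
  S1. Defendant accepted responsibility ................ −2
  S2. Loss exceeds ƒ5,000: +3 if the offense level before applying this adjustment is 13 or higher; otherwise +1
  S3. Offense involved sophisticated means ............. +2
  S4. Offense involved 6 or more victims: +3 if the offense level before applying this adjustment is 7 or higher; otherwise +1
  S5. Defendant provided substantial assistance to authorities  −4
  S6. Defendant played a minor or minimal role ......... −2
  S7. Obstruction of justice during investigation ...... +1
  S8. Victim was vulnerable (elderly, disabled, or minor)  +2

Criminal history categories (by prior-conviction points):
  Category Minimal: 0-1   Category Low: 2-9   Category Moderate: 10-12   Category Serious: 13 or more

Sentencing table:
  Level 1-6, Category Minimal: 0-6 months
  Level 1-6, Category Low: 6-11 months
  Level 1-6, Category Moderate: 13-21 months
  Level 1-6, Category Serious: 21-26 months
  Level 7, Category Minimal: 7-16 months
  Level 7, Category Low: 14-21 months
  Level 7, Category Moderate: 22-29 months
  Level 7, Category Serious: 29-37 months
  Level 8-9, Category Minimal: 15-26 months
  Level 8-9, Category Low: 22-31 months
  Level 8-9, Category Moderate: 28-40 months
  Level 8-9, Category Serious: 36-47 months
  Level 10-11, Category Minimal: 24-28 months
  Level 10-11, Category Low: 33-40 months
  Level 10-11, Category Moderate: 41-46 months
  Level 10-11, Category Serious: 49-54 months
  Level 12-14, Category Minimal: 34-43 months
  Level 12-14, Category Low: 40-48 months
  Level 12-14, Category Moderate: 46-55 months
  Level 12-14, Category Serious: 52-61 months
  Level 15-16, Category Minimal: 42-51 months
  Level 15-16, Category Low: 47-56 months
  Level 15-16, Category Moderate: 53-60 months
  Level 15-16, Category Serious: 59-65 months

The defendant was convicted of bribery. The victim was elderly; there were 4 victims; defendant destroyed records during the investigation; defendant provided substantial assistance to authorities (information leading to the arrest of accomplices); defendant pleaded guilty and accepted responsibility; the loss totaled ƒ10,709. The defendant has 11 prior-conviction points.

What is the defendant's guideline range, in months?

13-21 months

Base offense level for bribery: 7.
S1 applies: 7 − 2 = 5.
S2 applies (level before this adjustment is 5 < 13, so +1): 5 + 1 = 6.
S5 applies: 6 − 4 = 2.
S6 does not apply.
S7 applies: 2 + 1 = 3.
S8 applies: 3 + 2 = 5.
Final offense level: 5.
Criminal history: 11 prior points → Category Moderate (10-12).
Level 5 falls in the 1-6 band.
Grid: Level 1-6 × Category Moderate = 13-21 months.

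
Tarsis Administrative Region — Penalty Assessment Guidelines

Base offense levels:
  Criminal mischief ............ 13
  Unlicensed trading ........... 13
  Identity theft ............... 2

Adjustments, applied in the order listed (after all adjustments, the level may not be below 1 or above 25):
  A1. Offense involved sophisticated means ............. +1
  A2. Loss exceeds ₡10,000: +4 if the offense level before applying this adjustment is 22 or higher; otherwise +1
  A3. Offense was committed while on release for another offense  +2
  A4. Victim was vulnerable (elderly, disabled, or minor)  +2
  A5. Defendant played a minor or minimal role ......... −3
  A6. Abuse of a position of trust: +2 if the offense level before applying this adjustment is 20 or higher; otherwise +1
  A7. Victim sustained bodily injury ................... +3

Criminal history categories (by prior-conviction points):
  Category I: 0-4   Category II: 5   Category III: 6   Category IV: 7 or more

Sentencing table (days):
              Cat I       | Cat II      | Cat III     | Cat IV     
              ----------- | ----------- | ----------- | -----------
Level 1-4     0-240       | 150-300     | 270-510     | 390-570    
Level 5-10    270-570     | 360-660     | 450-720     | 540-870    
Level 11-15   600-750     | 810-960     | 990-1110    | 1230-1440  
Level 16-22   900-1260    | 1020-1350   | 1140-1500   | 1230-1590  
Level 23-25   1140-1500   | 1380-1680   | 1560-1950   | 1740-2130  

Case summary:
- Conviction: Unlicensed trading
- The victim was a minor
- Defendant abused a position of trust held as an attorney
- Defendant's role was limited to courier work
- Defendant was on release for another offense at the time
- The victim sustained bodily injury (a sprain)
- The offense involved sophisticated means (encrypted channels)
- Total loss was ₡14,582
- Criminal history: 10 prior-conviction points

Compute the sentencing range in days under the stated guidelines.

Base offense level for unlicensed trading: 13.
A1 applies: 13 + 1 = 14.
A2 applies (level before this adjustment is 14 < 22, so +1): 14 + 1 = 15.
A3 applies: 15 + 2 = 17.
A4 applies: 17 + 2 = 19.
A5 applies: 19 − 3 = 16.
A6 applies (level before this adjustment is 16 < 20, so +1): 16 + 1 = 17.
A7 applies: 17 + 3 = 20.
Final offense level: 20.
Criminal history: 10 prior points → Category IV (7+).
Level 20 falls in the 16-22 band.
Grid: Level 16-22 × Category IV = 1230-1590 days.

1230-1590 days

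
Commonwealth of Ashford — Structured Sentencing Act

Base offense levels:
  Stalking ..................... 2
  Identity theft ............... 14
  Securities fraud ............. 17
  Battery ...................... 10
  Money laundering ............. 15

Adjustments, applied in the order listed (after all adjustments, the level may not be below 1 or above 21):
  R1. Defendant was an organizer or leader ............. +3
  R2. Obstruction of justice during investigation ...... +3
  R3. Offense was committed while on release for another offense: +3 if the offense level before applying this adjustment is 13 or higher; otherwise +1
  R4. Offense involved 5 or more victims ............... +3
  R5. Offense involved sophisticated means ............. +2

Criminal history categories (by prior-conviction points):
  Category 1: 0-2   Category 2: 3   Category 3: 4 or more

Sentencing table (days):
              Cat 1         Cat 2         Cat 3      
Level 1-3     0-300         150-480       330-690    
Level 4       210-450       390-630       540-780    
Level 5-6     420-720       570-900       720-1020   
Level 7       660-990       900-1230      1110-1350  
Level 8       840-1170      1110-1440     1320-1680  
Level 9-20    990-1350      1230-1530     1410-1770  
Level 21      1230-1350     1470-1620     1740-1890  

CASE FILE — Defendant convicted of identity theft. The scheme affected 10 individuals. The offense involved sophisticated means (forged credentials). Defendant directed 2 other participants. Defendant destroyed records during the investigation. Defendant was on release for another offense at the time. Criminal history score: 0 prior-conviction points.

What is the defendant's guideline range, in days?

Base offense level for identity theft: 14.
R1 applies: 14 + 3 = 17.
R2 applies: 17 + 3 = 20.
R3 applies (level before this adjustment is 20 ≥ 13, so +3): 20 + 3 = 23.
R4 applies: 23 + 3 = 26.
R5 applies: 26 + 2 = 28.
Level 28 exceeds the maximum of 21; capped at 21.
Final offense level: 21.
Criminal history: 0 prior points → Category 1 (0-2).
Level 21 falls in the 21 band.
Grid: Level 21 × Category 1 = 1230-1350 days.

1230-1350 days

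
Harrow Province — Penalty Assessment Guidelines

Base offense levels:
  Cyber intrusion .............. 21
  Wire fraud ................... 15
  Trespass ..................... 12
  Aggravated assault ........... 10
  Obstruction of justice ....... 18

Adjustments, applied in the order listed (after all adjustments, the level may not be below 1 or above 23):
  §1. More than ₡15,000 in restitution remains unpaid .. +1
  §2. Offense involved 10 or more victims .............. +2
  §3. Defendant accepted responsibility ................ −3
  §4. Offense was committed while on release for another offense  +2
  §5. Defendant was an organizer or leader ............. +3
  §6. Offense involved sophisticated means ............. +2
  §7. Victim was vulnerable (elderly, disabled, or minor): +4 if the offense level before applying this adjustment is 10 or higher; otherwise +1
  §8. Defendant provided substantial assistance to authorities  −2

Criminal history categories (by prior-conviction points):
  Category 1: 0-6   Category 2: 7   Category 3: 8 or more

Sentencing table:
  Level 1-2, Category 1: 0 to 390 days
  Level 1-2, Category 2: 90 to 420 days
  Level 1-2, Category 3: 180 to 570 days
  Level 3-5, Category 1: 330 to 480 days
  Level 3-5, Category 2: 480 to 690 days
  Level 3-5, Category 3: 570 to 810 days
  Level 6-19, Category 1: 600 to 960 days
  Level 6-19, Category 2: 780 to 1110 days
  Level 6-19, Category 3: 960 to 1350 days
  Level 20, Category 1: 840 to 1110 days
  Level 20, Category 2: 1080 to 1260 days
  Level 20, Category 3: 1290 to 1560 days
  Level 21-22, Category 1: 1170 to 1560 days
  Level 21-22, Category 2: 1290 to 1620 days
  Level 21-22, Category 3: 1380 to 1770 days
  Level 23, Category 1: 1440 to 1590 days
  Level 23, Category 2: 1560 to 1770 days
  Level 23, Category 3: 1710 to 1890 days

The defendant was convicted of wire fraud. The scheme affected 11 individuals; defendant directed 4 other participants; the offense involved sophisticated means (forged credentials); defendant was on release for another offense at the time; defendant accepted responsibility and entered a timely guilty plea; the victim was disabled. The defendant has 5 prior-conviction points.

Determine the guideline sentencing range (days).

Base offense level for wire fraud: 15.
§1 does not apply.
§2 applies: 15 + 2 = 17.
§3 applies: 17 − 3 = 14.
§4 applies: 14 + 2 = 16.
§5 applies: 16 + 3 = 19.
§6 applies: 19 + 2 = 21.
§7 applies (level before this adjustment is 21 ≥ 10, so +4): 21 + 4 = 25.
§8 does not apply.
Level 25 exceeds the maximum of 23; capped at 23.
Final offense level: 23.
Criminal history: 5 prior points → Category 1 (0-6).
Level 23 falls in the 23 band.
Grid: Level 23 × Category 1 = 1440-1590 days.

1440-1590 days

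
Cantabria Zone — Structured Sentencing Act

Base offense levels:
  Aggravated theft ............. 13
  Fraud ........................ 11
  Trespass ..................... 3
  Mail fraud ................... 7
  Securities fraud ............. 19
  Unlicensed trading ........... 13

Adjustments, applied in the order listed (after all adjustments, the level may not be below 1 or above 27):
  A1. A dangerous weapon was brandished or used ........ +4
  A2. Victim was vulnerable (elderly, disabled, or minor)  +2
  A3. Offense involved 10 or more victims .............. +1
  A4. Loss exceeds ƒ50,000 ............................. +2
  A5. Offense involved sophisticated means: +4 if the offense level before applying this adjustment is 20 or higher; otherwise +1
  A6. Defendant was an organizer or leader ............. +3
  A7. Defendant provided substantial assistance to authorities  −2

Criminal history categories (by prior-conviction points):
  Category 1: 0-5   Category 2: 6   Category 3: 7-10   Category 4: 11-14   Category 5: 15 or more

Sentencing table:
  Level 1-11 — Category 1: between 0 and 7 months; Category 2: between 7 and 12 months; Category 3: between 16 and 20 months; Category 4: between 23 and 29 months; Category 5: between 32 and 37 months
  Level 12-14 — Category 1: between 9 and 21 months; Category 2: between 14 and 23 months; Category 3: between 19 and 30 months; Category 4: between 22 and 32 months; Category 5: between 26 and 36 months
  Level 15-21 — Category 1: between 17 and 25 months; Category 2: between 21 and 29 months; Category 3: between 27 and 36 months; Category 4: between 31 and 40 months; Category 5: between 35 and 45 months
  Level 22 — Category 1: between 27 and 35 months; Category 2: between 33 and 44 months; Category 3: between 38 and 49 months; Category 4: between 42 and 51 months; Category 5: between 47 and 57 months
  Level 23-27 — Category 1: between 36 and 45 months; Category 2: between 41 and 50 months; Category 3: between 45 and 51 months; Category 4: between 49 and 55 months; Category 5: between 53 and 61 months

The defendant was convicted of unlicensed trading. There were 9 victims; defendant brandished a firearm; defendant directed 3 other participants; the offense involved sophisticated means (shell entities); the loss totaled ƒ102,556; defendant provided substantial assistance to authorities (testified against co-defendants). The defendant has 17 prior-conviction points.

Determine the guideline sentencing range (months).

35-45 months

Base offense level for unlicensed trading: 13.
A1 applies: 13 + 4 = 17.
A2 does not apply.
A3 does not apply.
A4 applies: 17 + 2 = 19.
A5 applies (level before this adjustment is 19 < 20, so +1): 19 + 1 = 20.
A6 applies: 20 + 3 = 23.
A7 applies: 23 − 2 = 21.
Final offense level: 21.
Criminal history: 17 prior points → Category 5 (15+).
Level 21 falls in the 15-21 band.
Grid: Level 15-21 × Category 5 = 35-45 months.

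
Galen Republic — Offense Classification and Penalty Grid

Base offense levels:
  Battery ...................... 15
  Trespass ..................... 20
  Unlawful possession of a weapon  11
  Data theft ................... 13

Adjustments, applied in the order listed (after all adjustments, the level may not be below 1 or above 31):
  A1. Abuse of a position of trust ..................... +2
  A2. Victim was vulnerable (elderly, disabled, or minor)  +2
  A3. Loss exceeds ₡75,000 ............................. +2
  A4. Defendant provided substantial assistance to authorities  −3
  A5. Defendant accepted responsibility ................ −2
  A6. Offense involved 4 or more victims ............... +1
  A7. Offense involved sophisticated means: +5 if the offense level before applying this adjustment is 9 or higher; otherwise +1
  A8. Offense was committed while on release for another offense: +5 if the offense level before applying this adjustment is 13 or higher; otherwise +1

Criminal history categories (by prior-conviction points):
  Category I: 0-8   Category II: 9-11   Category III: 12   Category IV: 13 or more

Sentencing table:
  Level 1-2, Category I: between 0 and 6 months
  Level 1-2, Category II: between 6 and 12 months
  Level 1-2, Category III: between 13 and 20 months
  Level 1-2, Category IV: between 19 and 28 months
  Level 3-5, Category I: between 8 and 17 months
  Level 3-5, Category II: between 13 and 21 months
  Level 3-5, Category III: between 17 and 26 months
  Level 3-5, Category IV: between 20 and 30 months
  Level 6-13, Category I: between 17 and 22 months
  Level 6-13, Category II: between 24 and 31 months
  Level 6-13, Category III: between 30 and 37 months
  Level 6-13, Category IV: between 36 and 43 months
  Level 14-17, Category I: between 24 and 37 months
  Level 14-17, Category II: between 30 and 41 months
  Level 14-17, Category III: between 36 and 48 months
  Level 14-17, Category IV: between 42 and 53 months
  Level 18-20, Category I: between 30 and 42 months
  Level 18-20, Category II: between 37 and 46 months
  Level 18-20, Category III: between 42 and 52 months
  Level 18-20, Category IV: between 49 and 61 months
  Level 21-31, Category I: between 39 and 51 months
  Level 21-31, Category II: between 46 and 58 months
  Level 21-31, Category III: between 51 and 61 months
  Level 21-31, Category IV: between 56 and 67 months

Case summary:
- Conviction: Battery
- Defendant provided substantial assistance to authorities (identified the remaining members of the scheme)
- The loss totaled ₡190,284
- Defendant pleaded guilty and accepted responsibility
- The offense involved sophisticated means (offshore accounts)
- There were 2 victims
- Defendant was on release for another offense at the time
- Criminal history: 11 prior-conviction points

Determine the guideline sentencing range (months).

46-58 months

Base offense level for battery: 15.
A2 does not apply.
A3 applies: 15 + 2 = 17.
A4 applies: 17 − 3 = 14.
A5 applies: 14 − 2 = 12.
A6 does not apply.
A7 applies (level before this adjustment is 12 ≥ 9, so +5): 12 + 5 = 17.
A8 applies (level before this adjustment is 17 ≥ 13, so +5): 17 + 5 = 22.
Final offense level: 22.
Criminal history: 11 prior points → Category II (9-11).
Level 22 falls in the 21-31 band.
Grid: Level 21-31 × Category II = 46-58 months.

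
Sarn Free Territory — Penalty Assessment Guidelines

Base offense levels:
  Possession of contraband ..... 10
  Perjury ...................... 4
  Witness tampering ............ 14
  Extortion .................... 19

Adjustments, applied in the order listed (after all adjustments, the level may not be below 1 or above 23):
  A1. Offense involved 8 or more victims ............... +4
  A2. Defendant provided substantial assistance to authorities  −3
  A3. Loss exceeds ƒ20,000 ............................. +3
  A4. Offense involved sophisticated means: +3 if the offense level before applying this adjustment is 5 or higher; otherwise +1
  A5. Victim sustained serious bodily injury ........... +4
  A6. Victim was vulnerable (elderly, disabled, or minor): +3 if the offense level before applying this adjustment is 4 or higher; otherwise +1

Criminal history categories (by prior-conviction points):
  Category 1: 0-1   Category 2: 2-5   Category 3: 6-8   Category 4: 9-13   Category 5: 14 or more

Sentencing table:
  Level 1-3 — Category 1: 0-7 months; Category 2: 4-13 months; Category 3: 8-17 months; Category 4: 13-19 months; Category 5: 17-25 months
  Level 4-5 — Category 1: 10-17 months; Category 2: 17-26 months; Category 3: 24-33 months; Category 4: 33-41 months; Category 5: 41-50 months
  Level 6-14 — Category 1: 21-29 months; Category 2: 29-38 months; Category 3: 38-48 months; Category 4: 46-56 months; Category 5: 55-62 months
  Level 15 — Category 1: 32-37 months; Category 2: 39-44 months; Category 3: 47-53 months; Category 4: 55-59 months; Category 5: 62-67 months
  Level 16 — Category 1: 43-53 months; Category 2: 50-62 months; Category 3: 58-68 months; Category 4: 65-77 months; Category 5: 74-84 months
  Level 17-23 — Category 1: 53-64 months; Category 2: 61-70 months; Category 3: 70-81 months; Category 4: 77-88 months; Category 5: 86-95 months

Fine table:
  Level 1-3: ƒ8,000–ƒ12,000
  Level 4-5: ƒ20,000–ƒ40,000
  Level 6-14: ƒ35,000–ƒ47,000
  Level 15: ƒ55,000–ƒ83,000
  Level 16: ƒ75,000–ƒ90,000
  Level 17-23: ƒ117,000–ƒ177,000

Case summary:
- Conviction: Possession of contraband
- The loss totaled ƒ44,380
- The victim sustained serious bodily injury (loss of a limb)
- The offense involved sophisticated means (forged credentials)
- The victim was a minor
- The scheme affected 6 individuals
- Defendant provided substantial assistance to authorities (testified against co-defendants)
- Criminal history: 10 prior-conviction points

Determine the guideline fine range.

ƒ117,000–ƒ177,000

Base offense level for possession of contraband: 10.
A1 does not apply.
A2 applies: 10 − 3 = 7.
A3 applies: 7 + 3 = 10.
A4 applies (level before this adjustment is 10 ≥ 5, so +3): 10 + 3 = 13.
A5 applies: 13 + 4 = 17.
A6 applies (level before this adjustment is 17 ≥ 4, so +3): 17 + 3 = 20.
Final offense level: 20.
Level 20 falls in the 17-23 band.
Fine table: Level 17-23 → ƒ117,000–ƒ177,000.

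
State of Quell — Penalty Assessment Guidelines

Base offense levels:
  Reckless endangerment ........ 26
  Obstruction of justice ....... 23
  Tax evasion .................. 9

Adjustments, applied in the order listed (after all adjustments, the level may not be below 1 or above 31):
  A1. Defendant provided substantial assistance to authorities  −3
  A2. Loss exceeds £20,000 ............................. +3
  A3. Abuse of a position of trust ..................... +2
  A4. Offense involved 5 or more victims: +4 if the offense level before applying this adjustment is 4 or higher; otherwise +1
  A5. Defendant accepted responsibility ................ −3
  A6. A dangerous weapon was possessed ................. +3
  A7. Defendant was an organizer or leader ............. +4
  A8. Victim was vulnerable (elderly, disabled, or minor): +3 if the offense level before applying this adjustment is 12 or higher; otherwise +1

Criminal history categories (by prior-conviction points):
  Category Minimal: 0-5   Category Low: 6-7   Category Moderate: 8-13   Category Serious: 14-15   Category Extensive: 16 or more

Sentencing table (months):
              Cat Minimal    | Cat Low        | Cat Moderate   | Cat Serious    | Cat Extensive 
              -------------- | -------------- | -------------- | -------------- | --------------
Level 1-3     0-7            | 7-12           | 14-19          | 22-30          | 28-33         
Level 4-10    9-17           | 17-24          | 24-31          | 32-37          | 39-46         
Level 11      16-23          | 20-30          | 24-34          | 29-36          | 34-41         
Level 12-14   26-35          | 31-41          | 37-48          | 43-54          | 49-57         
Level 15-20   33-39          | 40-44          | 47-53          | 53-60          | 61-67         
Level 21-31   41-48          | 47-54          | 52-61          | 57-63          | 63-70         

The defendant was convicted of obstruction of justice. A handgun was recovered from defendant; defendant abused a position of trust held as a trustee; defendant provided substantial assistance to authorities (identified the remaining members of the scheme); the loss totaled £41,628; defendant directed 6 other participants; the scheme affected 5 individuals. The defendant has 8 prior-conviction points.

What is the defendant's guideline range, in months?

Base offense level for obstruction of justice: 23.
A1 applies: 23 − 3 = 20.
A2 applies: 20 + 3 = 23.
A3 applies: 23 + 2 = 25.
A4 applies (level before this adjustment is 25 ≥ 4, so +4): 25 + 4 = 29.
A6 applies: 29 + 3 = 32.
A7 applies: 32 + 4 = 36.
Level 36 exceeds the maximum of 31; capped at 31.
Final offense level: 31.
Criminal history: 8 prior points → Category Moderate (8-13).
Level 31 falls in the 21-31 band.
Grid: Level 21-31 × Category Moderate = 52-61 months.

52-61 months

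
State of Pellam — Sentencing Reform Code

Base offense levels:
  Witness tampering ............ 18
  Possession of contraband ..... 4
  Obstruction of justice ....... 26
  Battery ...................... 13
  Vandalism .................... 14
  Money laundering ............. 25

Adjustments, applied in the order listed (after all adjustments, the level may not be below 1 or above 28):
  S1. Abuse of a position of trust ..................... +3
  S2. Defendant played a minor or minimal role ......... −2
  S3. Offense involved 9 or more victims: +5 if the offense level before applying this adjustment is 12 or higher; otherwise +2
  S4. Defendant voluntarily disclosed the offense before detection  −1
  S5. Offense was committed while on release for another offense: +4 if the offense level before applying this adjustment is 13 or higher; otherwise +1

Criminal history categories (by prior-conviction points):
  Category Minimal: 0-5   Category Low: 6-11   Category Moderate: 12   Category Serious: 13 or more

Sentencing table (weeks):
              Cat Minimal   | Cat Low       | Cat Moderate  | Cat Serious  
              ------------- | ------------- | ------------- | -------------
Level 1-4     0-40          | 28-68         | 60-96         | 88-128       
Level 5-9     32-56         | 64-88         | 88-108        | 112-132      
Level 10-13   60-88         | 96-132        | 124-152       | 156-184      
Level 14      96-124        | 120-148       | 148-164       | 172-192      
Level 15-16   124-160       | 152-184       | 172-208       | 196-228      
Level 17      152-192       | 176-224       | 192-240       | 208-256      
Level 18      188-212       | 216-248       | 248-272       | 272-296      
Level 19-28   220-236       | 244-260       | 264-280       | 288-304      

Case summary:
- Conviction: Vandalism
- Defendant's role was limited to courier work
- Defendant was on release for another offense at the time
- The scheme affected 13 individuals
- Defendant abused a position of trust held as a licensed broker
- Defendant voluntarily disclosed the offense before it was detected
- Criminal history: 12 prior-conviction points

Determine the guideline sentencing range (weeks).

Base offense level for vandalism: 14.
S1 applies: 14 + 3 = 17.
S2 applies: 17 − 2 = 15.
S3 applies (level before this adjustment is 15 ≥ 12, so +5): 15 + 5 = 20.
S4 applies: 20 − 1 = 19.
S5 applies (level before this adjustment is 19 ≥ 13, so +4): 19 + 4 = 23.
Final offense level: 23.
Criminal history: 12 prior points → Category Moderate (12).
Level 23 falls in the 19-28 band.
Grid: Level 19-28 × Category Moderate = 264-280 weeks.

264-280 weeks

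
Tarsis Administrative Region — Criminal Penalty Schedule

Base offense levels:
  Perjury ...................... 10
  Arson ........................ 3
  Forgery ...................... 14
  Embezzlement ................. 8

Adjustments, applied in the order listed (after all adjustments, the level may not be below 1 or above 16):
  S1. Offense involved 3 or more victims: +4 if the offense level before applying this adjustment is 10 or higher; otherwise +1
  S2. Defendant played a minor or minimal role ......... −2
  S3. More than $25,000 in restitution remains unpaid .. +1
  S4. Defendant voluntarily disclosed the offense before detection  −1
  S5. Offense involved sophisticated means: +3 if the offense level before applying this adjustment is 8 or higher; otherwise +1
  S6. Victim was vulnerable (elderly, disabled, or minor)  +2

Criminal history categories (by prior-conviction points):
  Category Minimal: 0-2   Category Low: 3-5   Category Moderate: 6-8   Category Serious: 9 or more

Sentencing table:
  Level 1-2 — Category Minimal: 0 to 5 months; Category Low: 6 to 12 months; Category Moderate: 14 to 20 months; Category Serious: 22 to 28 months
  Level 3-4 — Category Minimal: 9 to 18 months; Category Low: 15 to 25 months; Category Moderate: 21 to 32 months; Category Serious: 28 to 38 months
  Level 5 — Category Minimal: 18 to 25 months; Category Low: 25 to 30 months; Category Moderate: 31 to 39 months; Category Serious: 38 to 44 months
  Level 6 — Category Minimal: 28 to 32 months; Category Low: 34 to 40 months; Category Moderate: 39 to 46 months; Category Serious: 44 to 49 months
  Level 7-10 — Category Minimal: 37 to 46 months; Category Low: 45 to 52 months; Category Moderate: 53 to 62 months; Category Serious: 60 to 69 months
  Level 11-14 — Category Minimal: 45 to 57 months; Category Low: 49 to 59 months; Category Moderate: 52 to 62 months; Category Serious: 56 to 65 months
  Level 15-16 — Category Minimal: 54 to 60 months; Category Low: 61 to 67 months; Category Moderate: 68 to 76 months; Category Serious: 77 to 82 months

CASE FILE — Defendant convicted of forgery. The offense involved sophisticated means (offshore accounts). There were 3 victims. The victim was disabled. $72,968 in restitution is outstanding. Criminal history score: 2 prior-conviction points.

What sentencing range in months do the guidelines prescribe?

54-60 months

Base offense level for forgery: 14.
S1 applies (level before this adjustment is 14 ≥ 10, so +4): 14 + 4 = 18.
S2 does not apply.
S3 applies: 18 + 1 = 19.
S4 does not apply.
S5 applies (level before this adjustment is 19 ≥ 8, so +3): 19 + 3 = 22.
S6 applies: 22 + 2 = 24.
Level 24 exceeds the maximum of 16; capped at 16.
Final offense level: 16.
Criminal history: 2 prior points → Category Minimal (0-2).
Level 16 falls in the 15-16 band.
Grid: Level 15-16 × Category Minimal = 54-60 months.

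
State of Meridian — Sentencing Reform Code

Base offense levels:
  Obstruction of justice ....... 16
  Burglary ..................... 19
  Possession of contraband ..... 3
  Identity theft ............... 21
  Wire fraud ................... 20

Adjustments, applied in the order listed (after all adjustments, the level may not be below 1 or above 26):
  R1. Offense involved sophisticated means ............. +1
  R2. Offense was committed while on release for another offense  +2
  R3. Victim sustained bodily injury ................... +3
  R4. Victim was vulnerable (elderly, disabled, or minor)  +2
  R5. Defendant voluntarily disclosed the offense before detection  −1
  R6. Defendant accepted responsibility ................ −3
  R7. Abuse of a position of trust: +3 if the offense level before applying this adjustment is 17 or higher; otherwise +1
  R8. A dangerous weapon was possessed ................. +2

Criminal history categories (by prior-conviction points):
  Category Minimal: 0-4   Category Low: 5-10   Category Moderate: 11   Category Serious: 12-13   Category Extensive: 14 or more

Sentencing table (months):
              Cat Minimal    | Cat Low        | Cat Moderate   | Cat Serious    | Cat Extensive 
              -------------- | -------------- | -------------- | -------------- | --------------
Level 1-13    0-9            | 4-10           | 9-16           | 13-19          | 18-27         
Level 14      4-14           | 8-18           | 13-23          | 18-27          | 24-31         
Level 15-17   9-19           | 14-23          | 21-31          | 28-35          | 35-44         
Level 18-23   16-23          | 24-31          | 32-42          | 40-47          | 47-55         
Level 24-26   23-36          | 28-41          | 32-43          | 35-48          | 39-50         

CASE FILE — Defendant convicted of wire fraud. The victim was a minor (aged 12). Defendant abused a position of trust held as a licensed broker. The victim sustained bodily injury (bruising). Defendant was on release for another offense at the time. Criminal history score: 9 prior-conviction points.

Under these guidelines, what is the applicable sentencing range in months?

28-41 months

Base offense level for wire fraud: 20.
R2 applies: 20 + 2 = 22.
R3 applies: 22 + 3 = 25.
R4 applies: 25 + 2 = 27.
R6 does not apply.
R7 applies (level before this adjustment is 27 ≥ 17, so +3): 27 + 3 = 30.
Level 30 exceeds the maximum of 26; capped at 26.
Final offense level: 26.
Criminal history: 9 prior points → Category Low (5-10).
Level 26 falls in the 24-26 band.
Grid: Level 24-26 × Category Low = 28-41 months.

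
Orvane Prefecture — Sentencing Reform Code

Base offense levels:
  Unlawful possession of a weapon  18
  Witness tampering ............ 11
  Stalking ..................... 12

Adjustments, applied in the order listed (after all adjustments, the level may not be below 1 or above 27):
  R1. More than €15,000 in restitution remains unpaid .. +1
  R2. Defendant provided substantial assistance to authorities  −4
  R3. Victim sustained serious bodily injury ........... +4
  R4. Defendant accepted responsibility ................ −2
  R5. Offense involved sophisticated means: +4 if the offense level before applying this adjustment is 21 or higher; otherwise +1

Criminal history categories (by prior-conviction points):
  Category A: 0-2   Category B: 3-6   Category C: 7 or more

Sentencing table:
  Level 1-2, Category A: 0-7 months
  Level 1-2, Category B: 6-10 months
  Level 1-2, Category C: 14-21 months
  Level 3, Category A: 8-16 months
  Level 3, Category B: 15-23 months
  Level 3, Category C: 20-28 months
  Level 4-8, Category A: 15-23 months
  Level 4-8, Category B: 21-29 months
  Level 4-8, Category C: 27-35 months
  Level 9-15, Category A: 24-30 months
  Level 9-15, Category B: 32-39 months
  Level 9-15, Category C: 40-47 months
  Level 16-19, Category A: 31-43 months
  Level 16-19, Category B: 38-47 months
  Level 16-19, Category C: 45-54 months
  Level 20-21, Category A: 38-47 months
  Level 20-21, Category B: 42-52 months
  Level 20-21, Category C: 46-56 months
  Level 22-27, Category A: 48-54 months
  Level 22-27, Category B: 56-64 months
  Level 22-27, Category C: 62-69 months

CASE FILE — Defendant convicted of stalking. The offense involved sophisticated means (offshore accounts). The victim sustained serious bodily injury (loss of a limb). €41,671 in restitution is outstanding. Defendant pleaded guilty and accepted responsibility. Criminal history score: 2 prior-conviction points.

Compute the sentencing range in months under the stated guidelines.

31-43 months

Base offense level for stalking: 12.
R1 applies: 12 + 1 = 13.
R3 applies: 13 + 4 = 17.
R4 applies: 17 − 2 = 15.
R5 applies (level before this adjustment is 15 < 21, so +1): 15 + 1 = 16.
Final offense level: 16.
Criminal history: 2 prior points → Category A (0-2).
Level 16 falls in the 16-19 band.
Grid: Level 16-19 × Category A = 31-43 months.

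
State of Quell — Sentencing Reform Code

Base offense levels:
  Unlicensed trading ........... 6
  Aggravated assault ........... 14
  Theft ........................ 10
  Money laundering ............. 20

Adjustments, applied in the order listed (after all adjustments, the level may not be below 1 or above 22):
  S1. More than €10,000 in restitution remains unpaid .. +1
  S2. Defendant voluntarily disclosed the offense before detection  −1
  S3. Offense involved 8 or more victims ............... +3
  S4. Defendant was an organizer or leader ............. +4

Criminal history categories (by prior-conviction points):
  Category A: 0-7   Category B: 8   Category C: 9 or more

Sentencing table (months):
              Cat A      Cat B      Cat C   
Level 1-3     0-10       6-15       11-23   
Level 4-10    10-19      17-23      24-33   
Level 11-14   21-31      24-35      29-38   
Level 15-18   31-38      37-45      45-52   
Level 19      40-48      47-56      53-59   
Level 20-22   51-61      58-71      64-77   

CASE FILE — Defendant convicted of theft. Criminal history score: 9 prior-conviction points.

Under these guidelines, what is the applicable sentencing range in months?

24-33 months

Base offense level for theft: 10.
Final offense level: 10.
Criminal history: 9 prior points → Category C (9+).
Level 10 falls in the 4-10 band.
Grid: Level 4-10 × Category C = 24-33 months.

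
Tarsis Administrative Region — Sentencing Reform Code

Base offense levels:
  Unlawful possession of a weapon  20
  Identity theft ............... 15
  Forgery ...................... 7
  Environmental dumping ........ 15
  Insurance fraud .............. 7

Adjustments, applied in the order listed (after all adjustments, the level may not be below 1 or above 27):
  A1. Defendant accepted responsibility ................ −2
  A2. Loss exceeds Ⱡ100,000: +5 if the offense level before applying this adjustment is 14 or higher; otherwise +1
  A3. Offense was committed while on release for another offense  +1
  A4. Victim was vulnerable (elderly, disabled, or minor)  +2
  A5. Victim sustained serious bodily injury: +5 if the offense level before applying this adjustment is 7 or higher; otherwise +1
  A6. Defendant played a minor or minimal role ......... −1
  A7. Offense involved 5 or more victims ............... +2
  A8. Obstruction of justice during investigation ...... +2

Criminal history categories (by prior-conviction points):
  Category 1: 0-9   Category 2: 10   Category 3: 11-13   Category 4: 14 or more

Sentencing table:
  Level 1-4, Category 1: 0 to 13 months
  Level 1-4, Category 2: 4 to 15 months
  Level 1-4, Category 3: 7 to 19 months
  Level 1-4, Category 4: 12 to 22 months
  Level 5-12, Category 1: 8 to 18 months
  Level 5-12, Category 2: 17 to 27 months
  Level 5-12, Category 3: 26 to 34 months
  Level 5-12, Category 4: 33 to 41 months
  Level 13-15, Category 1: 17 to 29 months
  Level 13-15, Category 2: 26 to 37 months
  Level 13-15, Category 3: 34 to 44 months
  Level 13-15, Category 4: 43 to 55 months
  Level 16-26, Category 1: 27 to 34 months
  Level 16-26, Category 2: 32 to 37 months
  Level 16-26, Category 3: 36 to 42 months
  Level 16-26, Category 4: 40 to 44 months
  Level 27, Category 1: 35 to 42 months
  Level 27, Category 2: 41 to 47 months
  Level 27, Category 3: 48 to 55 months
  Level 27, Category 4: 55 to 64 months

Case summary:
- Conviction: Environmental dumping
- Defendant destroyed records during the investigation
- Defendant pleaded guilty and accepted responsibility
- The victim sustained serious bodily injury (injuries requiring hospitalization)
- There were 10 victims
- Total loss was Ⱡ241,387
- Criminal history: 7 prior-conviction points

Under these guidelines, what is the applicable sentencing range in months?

Base offense level for environmental dumping: 15.
A1 applies: 15 − 2 = 13.
A2 applies (level before this adjustment is 13 < 14, so +1): 13 + 1 = 14.
A3 does not apply.
A5 applies (level before this adjustment is 14 ≥ 7, so +5): 14 + 5 = 19.
A6 does not apply.
A7 applies: 19 + 2 = 21.
A8 applies: 21 + 2 = 23.
Final offense level: 23.
Criminal history: 7 prior points → Category 1 (0-9).
Level 23 falls in the 16-26 band.
Grid: Level 16-26 × Category 1 = 27-34 months.

27-34 months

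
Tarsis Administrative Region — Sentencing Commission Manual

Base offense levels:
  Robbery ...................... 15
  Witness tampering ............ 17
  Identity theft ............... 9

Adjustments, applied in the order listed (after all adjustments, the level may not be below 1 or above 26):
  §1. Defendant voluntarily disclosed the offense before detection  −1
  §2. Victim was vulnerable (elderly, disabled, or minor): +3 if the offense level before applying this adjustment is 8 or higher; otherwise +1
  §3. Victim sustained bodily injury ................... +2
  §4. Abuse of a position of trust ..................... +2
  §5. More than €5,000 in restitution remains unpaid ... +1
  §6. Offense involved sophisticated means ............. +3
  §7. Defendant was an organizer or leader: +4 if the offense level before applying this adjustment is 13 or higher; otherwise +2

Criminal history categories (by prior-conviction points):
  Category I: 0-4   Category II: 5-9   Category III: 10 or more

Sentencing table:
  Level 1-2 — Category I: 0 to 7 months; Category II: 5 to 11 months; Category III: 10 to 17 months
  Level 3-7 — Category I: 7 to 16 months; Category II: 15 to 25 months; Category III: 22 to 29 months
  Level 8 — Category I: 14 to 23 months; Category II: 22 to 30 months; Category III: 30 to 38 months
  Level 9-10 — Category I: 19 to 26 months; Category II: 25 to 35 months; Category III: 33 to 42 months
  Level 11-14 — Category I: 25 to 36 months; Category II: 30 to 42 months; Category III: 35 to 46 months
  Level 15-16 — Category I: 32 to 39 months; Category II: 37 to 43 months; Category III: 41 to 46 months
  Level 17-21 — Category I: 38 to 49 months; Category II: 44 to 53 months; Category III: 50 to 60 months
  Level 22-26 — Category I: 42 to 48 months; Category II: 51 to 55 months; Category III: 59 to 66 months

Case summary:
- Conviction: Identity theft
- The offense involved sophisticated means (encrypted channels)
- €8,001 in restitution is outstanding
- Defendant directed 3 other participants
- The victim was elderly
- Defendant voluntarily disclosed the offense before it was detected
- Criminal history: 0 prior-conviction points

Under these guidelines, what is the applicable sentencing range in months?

Base offense level for identity theft: 9.
§1 applies: 9 − 1 = 8.
§2 applies (level before this adjustment is 8 ≥ 8, so +3): 8 + 3 = 11.
§5 applies: 11 + 1 = 12.
§6 applies: 12 + 3 = 15.
§7 applies (level before this adjustment is 15 ≥ 13, so +4): 15 + 4 = 19.
Final offense level: 19.
Criminal history: 0 prior points → Category I (0-4).
Level 19 falls in the 17-21 band.
Grid: Level 17-21 × Category I = 38-49 months.

38-49 months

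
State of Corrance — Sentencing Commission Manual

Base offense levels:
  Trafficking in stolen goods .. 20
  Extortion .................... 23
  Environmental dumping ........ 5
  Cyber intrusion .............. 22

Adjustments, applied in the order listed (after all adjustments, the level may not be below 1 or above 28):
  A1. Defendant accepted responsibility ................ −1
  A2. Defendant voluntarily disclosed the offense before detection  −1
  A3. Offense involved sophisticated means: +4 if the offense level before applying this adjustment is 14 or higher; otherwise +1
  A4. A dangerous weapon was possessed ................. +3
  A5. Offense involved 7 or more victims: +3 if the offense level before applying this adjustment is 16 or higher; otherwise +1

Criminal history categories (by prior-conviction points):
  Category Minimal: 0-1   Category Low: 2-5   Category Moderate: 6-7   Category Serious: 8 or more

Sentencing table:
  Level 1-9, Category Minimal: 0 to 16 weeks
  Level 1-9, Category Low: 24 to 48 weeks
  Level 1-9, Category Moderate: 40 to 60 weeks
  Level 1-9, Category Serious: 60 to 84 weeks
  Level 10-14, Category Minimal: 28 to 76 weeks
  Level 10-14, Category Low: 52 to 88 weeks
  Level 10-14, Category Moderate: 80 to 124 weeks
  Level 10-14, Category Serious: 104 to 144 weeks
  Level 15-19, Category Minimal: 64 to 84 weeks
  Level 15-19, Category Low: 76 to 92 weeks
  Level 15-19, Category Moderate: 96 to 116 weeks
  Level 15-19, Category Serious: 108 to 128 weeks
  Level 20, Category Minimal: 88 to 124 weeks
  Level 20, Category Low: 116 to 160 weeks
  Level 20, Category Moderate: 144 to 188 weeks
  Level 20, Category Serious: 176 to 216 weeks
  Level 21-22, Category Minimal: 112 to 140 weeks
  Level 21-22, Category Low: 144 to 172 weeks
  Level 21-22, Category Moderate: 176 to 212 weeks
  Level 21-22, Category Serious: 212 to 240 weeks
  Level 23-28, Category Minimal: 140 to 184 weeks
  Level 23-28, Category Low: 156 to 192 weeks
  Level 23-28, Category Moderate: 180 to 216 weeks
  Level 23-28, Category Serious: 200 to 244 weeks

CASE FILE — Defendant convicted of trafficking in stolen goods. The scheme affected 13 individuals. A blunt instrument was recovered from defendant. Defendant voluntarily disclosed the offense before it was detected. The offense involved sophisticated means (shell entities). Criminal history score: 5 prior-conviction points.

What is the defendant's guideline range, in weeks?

Base offense level for trafficking in stolen goods: 20.
A1 does not apply.
A2 applies: 20 − 1 = 19.
A3 applies (level before this adjustment is 19 ≥ 14, so +4): 19 + 4 = 23.
A4 applies: 23 + 3 = 26.
A5 applies (level before this adjustment is 26 ≥ 16, so +3): 26 + 3 = 29.
Level 29 exceeds the maximum of 28; capped at 28.
Final offense level: 28.
Criminal history: 5 prior points → Category Low (2-5).
Level 28 falls in the 23-28 band.
Grid: Level 23-28 × Category Low = 156-192 weeks.

156-192 weeks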